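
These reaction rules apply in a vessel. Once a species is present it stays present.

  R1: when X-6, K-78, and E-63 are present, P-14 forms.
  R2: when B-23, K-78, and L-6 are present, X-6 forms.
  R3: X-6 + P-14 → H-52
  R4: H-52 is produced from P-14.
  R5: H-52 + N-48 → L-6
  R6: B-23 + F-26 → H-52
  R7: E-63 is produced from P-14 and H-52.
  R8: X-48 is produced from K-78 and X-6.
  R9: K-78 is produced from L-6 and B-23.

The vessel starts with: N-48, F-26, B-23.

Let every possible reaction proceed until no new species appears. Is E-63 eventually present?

E-63 would need P-14 and H-52 (R7), but P-14 never forms.

No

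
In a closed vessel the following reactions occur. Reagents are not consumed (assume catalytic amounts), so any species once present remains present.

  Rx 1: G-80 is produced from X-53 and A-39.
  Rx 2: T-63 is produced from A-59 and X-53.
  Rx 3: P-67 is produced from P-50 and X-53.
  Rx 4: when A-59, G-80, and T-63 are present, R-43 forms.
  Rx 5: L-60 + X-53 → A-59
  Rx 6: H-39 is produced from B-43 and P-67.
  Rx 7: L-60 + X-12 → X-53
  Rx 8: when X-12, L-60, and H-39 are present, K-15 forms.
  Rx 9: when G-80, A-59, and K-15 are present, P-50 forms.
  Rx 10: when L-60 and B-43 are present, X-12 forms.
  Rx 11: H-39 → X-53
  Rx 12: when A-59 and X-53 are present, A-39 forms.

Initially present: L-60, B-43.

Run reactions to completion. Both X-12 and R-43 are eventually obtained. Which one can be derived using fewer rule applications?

X-12

X-12: L-60 and B-43 present → X-12 forms (Rx 10). [1 rule application]
R-43: L-60 and B-43 present → X-12 forms (Rx 10). L-60 and X-12 present → X-53 forms (Rx 7). L-60 and X-53 present → A-59 forms (Rx 5). A-59 and X-53 present → A-39 forms (Rx 12). A-59 and X-53 present → T-63 forms (Rx 2). X-53 and A-39 present → G-80 forms (Rx 1). A-59, G-80, and T-63 present → R-43 forms (Rx 4). [7 rule applications]
X-12 needs fewer.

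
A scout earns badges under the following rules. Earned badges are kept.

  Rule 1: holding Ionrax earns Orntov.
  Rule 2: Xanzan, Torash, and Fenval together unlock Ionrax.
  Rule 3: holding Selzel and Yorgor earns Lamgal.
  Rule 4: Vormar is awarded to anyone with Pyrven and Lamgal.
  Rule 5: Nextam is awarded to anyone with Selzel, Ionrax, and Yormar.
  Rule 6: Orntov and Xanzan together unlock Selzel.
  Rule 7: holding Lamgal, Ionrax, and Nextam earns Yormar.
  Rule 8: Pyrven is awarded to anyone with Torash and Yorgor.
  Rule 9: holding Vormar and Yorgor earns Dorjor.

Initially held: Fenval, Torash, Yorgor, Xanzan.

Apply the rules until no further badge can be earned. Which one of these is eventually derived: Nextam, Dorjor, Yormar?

Dorjor

With Xanzan, Torash, and Fenval, Ionrax is earned (Rule 2).
With Torash and Yorgor, Pyrven is earned (Rule 8).
With Ionrax, Orntov is earned (Rule 1).
With Orntov and Xanzan, Selzel is earned (Rule 6).
With Selzel and Yorgor, Lamgal is earned (Rule 3).
With Pyrven and Lamgal, Vormar is earned (Rule 4).
With Vormar and Yorgor, Dorjor is earned (Rule 9).
Yormar would need Lamgal, Ionrax, and Nextam (Rule 7), but Nextam is never earned. Nextam would need Selzel, Ionrax, and Yormar (Rule 5), but Yormar is never earned.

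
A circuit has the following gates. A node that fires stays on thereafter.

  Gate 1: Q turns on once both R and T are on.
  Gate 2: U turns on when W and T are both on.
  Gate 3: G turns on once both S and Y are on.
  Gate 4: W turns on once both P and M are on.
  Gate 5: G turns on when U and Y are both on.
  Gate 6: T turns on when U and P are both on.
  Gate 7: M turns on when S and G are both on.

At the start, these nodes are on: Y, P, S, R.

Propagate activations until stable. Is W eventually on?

S and Y are on, so G turns on (Gate 3).
S and G are on, so M turns on (Gate 7).
P and M are on, so W turns on (Gate 4).

Yes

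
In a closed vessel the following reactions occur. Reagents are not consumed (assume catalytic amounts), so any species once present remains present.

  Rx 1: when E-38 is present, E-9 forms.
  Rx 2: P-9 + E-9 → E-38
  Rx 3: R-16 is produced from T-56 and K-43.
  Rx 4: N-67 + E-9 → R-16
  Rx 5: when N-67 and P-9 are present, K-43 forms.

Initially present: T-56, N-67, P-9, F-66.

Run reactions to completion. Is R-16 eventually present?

N-67 and P-9 present → K-43 forms (Rx 5).
T-56 and K-43 present → R-16 forms (Rx 3).

Yes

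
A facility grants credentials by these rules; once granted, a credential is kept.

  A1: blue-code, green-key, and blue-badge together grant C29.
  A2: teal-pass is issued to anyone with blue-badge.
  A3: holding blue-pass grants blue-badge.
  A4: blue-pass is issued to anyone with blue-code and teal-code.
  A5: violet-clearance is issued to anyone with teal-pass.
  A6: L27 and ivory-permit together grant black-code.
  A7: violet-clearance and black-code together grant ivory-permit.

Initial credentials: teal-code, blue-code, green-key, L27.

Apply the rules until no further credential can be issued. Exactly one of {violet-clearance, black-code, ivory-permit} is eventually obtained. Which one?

Holding blue-code and teal-code grants blue-pass (A4).
Holding blue-pass grants blue-badge (A3).
Holding blue-badge grants teal-pass (A2).
Holding teal-pass grants violet-clearance (A5).
black-code would need L27 and ivory-permit (A6), but ivory-permit is never granted. ivory-permit would need violet-clearance and black-code (A7), but black-code is never granted.

violet-clearance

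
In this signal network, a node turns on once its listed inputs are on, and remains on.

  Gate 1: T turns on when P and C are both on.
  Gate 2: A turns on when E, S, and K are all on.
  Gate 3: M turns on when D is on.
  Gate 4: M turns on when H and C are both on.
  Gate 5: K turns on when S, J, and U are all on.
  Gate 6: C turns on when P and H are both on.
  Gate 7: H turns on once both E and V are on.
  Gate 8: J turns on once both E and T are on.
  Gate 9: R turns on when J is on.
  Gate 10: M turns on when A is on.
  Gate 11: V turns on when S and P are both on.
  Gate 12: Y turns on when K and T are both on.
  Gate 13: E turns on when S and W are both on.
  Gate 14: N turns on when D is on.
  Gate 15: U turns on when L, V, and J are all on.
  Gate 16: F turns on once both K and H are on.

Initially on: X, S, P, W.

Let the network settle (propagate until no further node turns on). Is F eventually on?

No

F would need K and H (Gate 16), but K never turns on.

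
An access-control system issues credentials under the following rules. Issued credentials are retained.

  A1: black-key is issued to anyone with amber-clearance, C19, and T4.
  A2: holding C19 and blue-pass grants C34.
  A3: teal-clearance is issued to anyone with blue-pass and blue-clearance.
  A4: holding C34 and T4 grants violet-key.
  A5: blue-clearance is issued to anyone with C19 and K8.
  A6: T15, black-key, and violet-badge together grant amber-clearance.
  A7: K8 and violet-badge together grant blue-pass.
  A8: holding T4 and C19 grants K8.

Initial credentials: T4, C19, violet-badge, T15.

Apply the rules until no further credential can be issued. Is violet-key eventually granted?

Holding T4 and C19 grants K8 (A8).
Holding K8 and violet-badge grants blue-pass (A7).
Holding C19 and blue-pass grants C34 (A2).
Holding C34 and T4 grants violet-key (A4).

Yes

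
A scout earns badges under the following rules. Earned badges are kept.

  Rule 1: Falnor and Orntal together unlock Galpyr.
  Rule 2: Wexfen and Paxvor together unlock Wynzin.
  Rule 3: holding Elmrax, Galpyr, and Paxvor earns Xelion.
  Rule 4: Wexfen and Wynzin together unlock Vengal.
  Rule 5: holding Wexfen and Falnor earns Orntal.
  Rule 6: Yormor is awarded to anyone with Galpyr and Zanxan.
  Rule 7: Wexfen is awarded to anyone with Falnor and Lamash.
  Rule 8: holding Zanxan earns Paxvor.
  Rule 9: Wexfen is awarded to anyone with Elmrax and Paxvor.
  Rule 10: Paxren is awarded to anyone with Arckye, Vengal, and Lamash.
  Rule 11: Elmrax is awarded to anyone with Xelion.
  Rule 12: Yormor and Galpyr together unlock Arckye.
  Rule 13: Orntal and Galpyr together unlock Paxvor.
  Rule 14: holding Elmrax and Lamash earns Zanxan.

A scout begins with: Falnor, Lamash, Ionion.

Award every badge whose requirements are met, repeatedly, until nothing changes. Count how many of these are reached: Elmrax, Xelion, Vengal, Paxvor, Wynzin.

With Falnor and Lamash, Wexfen is earned (Rule 7).
With Wexfen and Falnor, Orntal is earned (Rule 5).
With Falnor and Orntal, Galpyr is earned (Rule 1).
With Orntal and Galpyr, Paxvor is earned (Rule 13).
With Wexfen and Paxvor, Wynzin is earned (Rule 2).
With Wexfen and Wynzin, Vengal is earned (Rule 4).
Elmrax would need Xelion (Rule 11), but Xelion is never earned.
Xelion would need Elmrax, Galpyr, and Paxvor (Rule 3), but Elmrax is never earned.
Vengal: reached.
Paxvor: reached.
Wynzin: reached.
Reached: Vengal, Paxvor, and Wynzin — 3 of the 5.

3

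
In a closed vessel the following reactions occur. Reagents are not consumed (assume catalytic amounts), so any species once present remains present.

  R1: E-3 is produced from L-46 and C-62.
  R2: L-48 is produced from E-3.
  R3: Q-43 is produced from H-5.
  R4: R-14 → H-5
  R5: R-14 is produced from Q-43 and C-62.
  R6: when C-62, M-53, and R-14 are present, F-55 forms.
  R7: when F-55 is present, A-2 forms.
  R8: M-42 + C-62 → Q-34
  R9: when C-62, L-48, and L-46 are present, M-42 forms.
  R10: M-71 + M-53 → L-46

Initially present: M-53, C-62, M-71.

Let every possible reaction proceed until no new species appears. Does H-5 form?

H-5 would need R-14 (R4), but R-14 never forms.

No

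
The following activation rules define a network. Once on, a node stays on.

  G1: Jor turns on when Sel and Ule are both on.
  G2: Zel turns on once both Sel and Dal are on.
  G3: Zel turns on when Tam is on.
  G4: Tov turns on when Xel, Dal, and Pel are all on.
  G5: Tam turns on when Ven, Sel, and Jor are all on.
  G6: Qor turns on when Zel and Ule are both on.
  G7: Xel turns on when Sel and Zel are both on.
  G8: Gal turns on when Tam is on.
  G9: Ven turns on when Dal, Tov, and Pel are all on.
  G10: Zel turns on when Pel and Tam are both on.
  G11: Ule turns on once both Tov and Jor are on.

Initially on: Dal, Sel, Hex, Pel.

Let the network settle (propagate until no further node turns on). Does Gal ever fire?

No

Gal would need Tam (G8), but Tam never turns on.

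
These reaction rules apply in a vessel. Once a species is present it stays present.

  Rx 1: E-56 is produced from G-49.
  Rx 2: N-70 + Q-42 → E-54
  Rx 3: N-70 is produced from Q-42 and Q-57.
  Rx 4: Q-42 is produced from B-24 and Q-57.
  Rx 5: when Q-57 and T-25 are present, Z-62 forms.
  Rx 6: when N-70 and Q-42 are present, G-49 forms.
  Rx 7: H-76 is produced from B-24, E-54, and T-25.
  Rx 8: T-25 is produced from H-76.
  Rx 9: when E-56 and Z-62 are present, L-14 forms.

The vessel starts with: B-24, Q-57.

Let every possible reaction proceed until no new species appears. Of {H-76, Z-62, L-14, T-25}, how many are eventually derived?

0

H-76 would need B-24, E-54, and T-25 (Rx 7), but T-25 never forms.
Z-62 would need Q-57 and T-25 (Rx 5), but T-25 never forms.
L-14 would need E-56 and Z-62 (Rx 9), but Z-62 never forms.
T-25 would need H-76 (Rx 8), but H-76 never forms.
None of the 4 are reached.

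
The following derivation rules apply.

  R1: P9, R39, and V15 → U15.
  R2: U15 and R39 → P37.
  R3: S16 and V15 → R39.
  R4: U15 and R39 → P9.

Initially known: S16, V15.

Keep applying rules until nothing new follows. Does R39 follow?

Yes

From S16 and V15, R3 gives R39.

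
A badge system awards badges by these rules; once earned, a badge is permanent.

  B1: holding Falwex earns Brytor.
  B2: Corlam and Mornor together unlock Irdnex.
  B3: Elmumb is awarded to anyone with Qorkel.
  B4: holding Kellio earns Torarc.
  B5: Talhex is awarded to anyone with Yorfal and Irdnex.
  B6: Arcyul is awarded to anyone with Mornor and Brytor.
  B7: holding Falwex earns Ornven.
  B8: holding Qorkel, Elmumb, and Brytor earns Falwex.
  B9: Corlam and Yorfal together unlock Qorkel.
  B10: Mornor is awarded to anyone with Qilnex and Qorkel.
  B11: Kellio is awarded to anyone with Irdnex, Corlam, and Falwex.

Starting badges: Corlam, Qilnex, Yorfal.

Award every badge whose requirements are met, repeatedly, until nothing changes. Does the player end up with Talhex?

Yes

With Corlam and Yorfal, Qorkel is earned (B9).
With Qilnex and Qorkel, Mornor is earned (B10).
With Corlam and Mornor, Irdnex is earned (B2).
With Yorfal and Irdnex, Talhex is earned (B5).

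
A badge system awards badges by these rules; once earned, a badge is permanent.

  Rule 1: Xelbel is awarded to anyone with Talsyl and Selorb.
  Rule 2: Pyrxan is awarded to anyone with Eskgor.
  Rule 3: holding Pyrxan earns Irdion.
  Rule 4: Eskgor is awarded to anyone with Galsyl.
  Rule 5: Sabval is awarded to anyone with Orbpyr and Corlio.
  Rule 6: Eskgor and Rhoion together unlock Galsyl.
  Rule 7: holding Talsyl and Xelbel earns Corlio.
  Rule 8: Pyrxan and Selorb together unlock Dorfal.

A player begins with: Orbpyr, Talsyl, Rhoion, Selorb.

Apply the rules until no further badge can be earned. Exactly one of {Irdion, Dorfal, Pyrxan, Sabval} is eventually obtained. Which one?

Sabval

With Talsyl and Selorb, Xelbel is earned (Rule 1).
With Talsyl and Xelbel, Corlio is earned (Rule 7).
With Orbpyr and Corlio, Sabval is earned (Rule 5).
Pyrxan would need Eskgor (Rule 2), but Eskgor is never earned. Dorfal would need Pyrxan and Selorb (Rule 8), but Pyrxan is never earned. Irdion would need Pyrxan (Rule 3), but Pyrxan is never earned.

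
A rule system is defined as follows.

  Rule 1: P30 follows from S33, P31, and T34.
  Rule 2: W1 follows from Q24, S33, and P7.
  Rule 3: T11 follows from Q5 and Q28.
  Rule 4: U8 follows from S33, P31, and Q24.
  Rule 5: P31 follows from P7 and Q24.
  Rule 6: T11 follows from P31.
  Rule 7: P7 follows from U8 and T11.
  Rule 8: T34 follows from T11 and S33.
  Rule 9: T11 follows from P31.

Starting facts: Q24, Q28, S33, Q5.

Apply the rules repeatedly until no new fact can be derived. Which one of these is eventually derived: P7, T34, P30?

T34

Q5 and Q28 hold, so T11 follows (Rule 3).
From T11 and S33, Rule 8 gives T34.
P7 would need U8 and T11 (Rule 7), but U8 is never established. P30 would need S33, P31, and T34 (Rule 1), but P31 is never established.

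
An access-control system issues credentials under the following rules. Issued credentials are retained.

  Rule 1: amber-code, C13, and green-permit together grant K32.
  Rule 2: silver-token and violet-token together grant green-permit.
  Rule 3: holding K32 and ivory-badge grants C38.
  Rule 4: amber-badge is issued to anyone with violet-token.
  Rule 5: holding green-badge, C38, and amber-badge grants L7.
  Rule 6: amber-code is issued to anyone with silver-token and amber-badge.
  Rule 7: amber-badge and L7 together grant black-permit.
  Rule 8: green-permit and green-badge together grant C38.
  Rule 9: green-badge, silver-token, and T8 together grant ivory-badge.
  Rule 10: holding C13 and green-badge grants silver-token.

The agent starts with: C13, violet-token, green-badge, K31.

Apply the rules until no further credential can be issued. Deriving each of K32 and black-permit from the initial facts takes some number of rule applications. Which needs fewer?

K32: Holding C13 and green-badge grants silver-token (Rule 10). Holding violet-token grants amber-badge (Rule 4). Holding silver-token and amber-badge grants amber-code (Rule 6). Holding silver-token and violet-token grants green-permit (Rule 2). Holding amber-code, C13, and green-permit grants K32 (Rule 1). [5 rule applications]
black-permit: Holding C13 and green-badge grants silver-token (Rule 10). Holding violet-token grants amber-badge (Rule 4). Holding silver-token and violet-token grants green-permit (Rule 2). Holding green-permit and green-badge grants C38 (Rule 8). Holding green-badge, C38, and amber-badge grants L7 (Rule 5). Holding amber-badge and L7 grants black-permit (Rule 7). [6 rule applications]
K32 needs fewer.

K32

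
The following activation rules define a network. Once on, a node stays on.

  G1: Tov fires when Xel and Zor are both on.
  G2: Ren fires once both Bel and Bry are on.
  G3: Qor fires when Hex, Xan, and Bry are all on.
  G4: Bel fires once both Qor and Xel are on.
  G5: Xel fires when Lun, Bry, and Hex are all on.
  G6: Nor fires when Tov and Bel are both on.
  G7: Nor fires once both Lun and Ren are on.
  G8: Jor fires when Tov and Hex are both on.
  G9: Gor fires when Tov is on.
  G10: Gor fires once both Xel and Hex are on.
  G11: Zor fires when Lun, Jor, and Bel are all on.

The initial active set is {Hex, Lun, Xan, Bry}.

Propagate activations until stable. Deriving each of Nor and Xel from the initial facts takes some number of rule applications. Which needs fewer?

Xel

Xel: Lun, Bry, and Hex are on, so Xel fires (G5). [1 rule application]
Nor: Lun, Bry, and Hex are on, so Xel fires (G5). G3: Hex, Xan, and Bry on → Qor on. G4: Qor and Xel on → Bel on. G2: Bel and Bry on → Ren on. Lun and Ren are on, so Nor fires (G7). [5 rule applications]
Xel needs fewer.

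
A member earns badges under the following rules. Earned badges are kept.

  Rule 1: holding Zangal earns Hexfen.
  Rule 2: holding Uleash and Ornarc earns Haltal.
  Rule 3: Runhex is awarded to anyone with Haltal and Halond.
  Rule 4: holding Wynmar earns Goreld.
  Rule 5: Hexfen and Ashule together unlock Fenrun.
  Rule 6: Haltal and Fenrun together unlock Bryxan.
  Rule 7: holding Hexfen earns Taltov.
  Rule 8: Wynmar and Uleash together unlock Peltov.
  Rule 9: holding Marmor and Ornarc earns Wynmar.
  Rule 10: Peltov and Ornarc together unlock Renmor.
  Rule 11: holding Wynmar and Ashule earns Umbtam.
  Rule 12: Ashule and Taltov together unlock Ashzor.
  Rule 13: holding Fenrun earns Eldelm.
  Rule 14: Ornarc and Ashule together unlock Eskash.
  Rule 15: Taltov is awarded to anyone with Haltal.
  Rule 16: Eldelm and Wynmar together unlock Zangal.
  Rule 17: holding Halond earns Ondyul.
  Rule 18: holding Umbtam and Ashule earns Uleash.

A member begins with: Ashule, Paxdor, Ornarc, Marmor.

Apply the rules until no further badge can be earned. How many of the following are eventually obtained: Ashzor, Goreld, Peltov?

With Marmor and Ornarc, Wynmar is earned (Rule 9).
With Wynmar, Goreld is earned (Rule 4).
With Wynmar and Ashule, Umbtam is earned (Rule 11).
With Umbtam and Ashule, Uleash is earned (Rule 18).
With Uleash and Ornarc, Haltal is earned (Rule 2).
With Wynmar and Uleash, Peltov is earned (Rule 8).
With Haltal, Taltov is earned (Rule 15).
With Ashule and Taltov, Ashzor is earned (Rule 12).
Ashzor: reached.
Goreld: reached.
Peltov: reached.
All 3 are reached.

3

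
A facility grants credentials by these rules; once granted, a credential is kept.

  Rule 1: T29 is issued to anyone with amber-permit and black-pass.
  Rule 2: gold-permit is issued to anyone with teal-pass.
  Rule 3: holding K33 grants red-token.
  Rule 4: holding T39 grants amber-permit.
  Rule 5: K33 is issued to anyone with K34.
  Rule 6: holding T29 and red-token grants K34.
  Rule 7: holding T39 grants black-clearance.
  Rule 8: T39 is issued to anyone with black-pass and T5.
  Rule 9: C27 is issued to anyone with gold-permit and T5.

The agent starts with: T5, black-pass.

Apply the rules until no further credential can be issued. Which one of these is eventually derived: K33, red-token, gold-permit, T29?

Holding black-pass and T5 grants T39 (Rule 8).
Holding T39 grants amber-permit (Rule 4).
Holding amber-permit and black-pass grants T29 (Rule 1).
gold-permit would need teal-pass (Rule 2), but teal-pass is never granted. red-token would need K33 (Rule 3), but K33 is never granted. K33 would need K34 (Rule 5), but K34 is never granted.

T29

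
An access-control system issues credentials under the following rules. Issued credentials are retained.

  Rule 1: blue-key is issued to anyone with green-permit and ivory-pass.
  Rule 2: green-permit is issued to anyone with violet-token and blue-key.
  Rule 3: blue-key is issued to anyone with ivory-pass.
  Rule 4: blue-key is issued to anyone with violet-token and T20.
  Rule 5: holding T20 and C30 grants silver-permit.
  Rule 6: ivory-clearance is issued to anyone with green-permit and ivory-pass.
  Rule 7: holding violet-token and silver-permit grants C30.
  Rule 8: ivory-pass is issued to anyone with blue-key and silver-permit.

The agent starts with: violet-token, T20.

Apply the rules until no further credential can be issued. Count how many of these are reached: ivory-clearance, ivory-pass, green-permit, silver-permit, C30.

Holding violet-token and T20 grants blue-key (Rule 4).
Holding violet-token and blue-key grants green-permit (Rule 2).
ivory-clearance would need green-permit and ivory-pass (Rule 6), but ivory-pass is never granted.
ivory-pass would need blue-key and silver-permit (Rule 8), but silver-permit is never granted.
green-permit: reached.
silver-permit would need T20 and C30 (Rule 5), but C30 is never granted.
C30 would need violet-token and silver-permit (Rule 7), but silver-permit is never granted.
Reached: green-permit — 1 of the 5.

1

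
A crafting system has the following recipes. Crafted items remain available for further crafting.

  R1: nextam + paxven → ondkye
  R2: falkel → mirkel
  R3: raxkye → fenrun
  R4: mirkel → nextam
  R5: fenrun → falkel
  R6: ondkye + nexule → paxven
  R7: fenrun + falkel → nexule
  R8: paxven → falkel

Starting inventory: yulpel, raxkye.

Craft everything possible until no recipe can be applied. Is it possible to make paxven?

paxven would need ondkye and nexule (R6), but ondkye is never obtained.

No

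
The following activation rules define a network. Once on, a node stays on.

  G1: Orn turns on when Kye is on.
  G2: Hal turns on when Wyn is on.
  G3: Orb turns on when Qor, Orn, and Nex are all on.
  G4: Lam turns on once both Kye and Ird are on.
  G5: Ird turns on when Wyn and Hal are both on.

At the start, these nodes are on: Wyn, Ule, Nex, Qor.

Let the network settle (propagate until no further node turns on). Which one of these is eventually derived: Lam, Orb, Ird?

Ird

G2: Wyn on → Hal on.
G5: Wyn and Hal on → Ird on.
Lam would need Kye and Ird (G4), but Kye never turns on. Orb would need Qor, Orn, and Nex (G3), but Orn never turns on.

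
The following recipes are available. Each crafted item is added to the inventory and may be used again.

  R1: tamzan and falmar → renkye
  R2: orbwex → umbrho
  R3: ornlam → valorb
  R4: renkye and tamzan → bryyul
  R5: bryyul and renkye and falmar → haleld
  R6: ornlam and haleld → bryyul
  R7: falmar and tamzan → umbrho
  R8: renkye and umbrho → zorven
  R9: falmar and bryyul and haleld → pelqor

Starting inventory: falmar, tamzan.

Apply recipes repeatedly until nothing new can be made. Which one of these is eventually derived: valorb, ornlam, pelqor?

tamzan and falmar → renkye (R1).
renkye and tamzan → bryyul (R4).
Using R5, bryyul, renkye, and falmar make haleld.
falmar and bryyul and haleld → pelqor (R9).
No rule produces ornlam, and it is not given. valorb would need ornlam (R3), but ornlam is never obtained.

pelqor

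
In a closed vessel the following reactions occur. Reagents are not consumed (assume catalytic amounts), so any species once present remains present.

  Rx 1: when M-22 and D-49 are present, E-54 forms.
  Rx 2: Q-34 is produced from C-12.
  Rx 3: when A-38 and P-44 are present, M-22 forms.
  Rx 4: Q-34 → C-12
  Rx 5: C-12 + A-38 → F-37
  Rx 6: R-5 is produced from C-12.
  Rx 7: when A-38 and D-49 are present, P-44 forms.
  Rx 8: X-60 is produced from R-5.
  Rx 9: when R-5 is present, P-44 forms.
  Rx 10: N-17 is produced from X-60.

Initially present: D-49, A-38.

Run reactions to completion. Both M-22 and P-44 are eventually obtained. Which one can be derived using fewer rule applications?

P-44: A-38 and D-49 present → P-44 forms (Rx 7). [1 rule application]
M-22: A-38 and D-49 present → P-44 forms (Rx 7). A-38 and P-44 present → M-22 forms (Rx 3). [2 rule applications]
P-44 needs fewer.

P-44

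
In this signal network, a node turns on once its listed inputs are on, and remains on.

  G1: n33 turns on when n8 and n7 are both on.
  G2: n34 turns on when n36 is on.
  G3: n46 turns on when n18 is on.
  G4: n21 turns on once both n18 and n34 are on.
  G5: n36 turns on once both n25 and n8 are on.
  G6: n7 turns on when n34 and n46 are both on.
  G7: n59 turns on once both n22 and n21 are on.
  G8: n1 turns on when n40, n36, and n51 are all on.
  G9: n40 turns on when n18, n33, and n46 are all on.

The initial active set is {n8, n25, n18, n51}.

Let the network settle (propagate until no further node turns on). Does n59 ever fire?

No

n59 would need n22 and n21 (G7), but n22 never turns on.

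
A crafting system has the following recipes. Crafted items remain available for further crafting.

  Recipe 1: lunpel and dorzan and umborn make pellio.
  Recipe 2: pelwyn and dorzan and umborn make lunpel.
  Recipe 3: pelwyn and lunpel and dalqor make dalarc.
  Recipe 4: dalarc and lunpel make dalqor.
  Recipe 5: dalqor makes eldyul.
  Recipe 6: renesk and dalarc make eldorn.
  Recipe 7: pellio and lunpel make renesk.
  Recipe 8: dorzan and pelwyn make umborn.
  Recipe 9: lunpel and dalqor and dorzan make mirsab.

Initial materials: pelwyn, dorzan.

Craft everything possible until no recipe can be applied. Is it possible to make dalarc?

No

dalarc would need pelwyn, lunpel, and dalqor (Recipe 3), but dalqor is never obtained.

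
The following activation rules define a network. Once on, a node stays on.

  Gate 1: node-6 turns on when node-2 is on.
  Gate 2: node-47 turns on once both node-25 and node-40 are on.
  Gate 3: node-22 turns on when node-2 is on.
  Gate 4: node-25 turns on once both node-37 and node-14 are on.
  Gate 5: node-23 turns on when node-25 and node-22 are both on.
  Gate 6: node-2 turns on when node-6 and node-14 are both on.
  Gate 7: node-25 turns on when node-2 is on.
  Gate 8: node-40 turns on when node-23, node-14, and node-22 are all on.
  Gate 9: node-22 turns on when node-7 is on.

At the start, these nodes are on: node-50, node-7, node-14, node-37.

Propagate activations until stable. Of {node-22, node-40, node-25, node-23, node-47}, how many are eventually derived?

Gate 9: node-7 on → node-22 on.
node-37 and node-14 are on, so node-25 turns on (Gate 4).
Gate 5: node-25 and node-22 on → node-23 on.
node-23, node-14, and node-22 are on, so node-40 turns on (Gate 8).
Gate 2: node-25 and node-40 on → node-47 on.
node-22: reached.
node-40: reached.
node-25: reached.
node-23: reached.
node-47: reached.
All 5 are reached.

5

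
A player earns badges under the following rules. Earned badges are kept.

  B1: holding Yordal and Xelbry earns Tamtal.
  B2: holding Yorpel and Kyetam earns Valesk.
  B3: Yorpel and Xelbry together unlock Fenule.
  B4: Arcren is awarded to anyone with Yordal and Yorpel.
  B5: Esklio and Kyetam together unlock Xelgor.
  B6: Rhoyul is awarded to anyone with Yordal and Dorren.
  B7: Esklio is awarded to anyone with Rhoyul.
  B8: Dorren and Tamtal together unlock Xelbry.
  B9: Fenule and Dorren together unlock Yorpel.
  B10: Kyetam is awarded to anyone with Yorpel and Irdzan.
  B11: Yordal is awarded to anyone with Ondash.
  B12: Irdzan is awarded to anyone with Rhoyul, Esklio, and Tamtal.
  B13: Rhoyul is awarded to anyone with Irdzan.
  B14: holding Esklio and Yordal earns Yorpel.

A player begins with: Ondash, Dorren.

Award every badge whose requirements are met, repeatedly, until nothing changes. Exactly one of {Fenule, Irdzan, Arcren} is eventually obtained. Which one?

With Ondash, Yordal is earned (B11).
With Yordal and Dorren, Rhoyul is earned (B6).
With Rhoyul, Esklio is earned (B7).
With Esklio and Yordal, Yorpel is earned (B14).
With Yordal and Yorpel, Arcren is earned (B4).
Fenule would need Yorpel and Xelbry (B3), but Xelbry is never earned. Irdzan would need Rhoyul, Esklio, and Tamtal (B12), but Tamtal is never earned.

Arcren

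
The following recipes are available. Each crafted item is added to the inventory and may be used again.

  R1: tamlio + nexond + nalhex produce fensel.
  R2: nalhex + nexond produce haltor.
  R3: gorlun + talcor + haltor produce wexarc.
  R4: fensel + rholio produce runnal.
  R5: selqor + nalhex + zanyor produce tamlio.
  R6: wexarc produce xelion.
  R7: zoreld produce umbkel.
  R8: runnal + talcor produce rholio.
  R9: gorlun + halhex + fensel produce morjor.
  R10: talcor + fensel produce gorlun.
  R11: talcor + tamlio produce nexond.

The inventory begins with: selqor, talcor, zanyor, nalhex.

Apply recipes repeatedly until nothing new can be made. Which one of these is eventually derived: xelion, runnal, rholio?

xelion

Using R5, selqor, nalhex, and zanyor make tamlio.
talcor + tamlio → nexond (R11).
nalhex + nexond → haltor (R2).
Using R1, tamlio, nexond, and nalhex make fensel.
Using R10, talcor and fensel make gorlun.
Using R3, gorlun, talcor, and haltor make wexarc.
wexarc → xelion (R6).
rholio would need runnal and talcor (R8), but runnal is never obtained. runnal would need fensel and rholio (R4), but rholio is never obtained.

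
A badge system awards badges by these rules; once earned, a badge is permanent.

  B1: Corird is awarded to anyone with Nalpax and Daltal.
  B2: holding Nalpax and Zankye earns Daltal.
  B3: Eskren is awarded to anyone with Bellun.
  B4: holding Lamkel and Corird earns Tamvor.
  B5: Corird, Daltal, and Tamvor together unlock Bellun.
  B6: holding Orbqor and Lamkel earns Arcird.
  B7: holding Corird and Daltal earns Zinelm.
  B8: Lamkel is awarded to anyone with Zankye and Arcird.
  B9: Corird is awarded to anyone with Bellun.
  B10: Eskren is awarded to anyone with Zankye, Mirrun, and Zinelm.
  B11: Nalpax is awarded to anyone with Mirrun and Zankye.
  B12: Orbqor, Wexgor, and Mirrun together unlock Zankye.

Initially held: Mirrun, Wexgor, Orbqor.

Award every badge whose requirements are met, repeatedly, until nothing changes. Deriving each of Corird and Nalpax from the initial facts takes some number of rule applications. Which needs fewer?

Nalpax: With Orbqor, Wexgor, and Mirrun, Zankye is earned (B12). With Mirrun and Zankye, Nalpax is earned (B11). [2 rule applications]
Corird: With Orbqor, Wexgor, and Mirrun, Zankye is earned (B12). With Mirrun and Zankye, Nalpax is earned (B11). With Nalpax and Zankye, Daltal is earned (B2). With Nalpax and Daltal, Corird is earned (B1). [4 rule applications]
Nalpax needs fewer.

Nalpax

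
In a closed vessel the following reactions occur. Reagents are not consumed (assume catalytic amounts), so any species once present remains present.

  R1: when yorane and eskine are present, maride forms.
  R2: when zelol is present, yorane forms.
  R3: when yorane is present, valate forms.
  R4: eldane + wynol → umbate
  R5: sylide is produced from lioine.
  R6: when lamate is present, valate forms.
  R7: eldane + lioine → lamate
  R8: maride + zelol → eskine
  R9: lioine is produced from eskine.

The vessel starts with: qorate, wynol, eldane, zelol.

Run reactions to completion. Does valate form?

zelol present → yorane forms (R2).
yorane present → valate forms (R3).

Yes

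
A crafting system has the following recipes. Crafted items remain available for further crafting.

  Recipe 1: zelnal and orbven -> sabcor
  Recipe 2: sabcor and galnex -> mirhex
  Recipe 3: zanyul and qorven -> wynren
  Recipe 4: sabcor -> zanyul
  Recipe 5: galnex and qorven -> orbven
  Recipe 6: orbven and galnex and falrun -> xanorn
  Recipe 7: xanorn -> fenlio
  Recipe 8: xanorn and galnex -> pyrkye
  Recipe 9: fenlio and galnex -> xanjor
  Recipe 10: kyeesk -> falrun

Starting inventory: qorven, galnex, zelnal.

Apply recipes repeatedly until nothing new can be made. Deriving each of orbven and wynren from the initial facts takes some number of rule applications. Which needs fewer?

orbven

orbven: Using Recipe 5, galnex and qorven make orbven. [1 rule application]
wynren: Using Recipe 5, galnex and qorven make orbven. zelnal and orbven -> sabcor (Recipe 1). sabcor -> zanyul (Recipe 4). zanyul and qorven -> wynren (Recipe 3). [4 rule applications]
orbven needs fewer.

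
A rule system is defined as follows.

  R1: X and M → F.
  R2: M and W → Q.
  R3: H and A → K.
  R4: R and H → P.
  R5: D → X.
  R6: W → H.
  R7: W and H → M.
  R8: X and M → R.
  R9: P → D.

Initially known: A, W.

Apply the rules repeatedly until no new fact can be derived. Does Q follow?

Yes

W holds, so H follows (R6).
From W and H, R7 gives M.
M and W hold, so Q follows (R2).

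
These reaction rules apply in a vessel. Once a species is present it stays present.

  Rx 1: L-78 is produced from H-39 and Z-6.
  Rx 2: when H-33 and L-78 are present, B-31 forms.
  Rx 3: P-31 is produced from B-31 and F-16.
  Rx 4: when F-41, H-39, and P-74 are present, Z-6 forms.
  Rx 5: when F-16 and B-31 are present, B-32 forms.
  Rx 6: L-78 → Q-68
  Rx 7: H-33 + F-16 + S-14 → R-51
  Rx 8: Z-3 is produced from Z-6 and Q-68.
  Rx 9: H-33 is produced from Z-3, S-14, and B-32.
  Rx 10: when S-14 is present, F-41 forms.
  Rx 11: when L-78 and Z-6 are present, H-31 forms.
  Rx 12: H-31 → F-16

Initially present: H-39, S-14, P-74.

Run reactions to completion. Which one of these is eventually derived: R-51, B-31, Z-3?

S-14 present → F-41 forms (Rx 10).
F-41, H-39, and P-74 present → Z-6 forms (Rx 4).
H-39 and Z-6 present → L-78 forms (Rx 1).
L-78 present → Q-68 forms (Rx 6).
Z-6 and Q-68 present → Z-3 forms (Rx 8).
R-51 would need H-33, F-16, and S-14 (Rx 7), but H-33 never forms. B-31 would need H-33 and L-78 (Rx 2), but H-33 never forms.

Z-3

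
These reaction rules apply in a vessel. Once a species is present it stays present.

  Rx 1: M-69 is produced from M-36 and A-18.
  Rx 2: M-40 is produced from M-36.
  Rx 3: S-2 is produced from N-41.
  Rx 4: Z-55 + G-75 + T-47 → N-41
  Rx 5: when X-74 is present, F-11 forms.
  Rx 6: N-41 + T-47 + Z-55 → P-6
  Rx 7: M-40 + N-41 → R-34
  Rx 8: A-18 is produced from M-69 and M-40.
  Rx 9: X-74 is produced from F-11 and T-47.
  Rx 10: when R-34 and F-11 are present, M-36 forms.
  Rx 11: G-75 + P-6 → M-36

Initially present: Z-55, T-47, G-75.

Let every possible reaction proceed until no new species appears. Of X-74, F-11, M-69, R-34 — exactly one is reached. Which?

R-34

Z-55, G-75, and T-47 present → N-41 forms (Rx 4).
N-41, T-47, and Z-55 present → P-6 forms (Rx 6).
G-75 and P-6 present → M-36 forms (Rx 11).
M-36 present → M-40 forms (Rx 2).
M-40 and N-41 present → R-34 forms (Rx 7).
M-69 would need M-36 and A-18 (Rx 1), but A-18 never forms. X-74 would need F-11 and T-47 (Rx 9), but F-11 never forms. F-11 would need X-74 (Rx 5), but X-74 never forms.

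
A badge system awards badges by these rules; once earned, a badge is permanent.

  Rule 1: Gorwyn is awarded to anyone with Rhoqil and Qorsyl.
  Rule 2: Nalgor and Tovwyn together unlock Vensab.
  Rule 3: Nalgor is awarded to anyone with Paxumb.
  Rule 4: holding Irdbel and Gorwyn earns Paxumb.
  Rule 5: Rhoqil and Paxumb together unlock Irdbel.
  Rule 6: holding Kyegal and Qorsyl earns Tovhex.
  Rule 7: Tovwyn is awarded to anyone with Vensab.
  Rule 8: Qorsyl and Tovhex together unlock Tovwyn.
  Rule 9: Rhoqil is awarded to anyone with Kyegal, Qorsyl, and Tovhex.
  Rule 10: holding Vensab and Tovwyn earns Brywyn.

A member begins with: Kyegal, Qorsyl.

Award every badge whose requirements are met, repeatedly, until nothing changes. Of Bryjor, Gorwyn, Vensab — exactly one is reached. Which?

With Kyegal and Qorsyl, Tovhex is earned (Rule 6).
With Kyegal, Qorsyl, and Tovhex, Rhoqil is earned (Rule 9).
With Rhoqil and Qorsyl, Gorwyn is earned (Rule 1).
Vensab would need Nalgor and Tovwyn (Rule 2), but Nalgor is never earned. No rule produces Bryjor, and it is not given.

Gorwyn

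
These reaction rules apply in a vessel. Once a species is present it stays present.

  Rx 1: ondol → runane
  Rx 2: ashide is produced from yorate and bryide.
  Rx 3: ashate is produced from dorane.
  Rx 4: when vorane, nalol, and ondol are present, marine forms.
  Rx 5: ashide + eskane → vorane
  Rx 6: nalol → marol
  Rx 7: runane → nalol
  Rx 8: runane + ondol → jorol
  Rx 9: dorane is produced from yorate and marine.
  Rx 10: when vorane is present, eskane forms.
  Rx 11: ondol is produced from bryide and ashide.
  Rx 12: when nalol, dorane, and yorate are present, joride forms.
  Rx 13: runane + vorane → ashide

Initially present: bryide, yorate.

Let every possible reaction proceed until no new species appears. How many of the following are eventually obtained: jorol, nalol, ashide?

yorate and bryide present → ashide forms (Rx 2).
bryide and ashide present → ondol forms (Rx 11).
ondol present → runane forms (Rx 1).
runane and ondol present → jorol forms (Rx 8).
runane present → nalol forms (Rx 7).
jorol: reached.
nalol: reached.
ashide: reached.
All 3 are reached.

3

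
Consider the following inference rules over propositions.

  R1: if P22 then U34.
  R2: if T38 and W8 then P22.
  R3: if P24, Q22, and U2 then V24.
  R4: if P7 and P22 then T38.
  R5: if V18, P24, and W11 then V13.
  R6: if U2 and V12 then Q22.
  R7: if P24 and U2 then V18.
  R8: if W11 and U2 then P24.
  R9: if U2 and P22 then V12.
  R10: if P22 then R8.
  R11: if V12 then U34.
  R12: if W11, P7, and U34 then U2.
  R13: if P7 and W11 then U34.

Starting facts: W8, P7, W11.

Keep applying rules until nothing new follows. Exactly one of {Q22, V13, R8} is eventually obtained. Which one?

From P7 and W11, R13 gives U34.
W11, P7, and U34 hold, so U2 follows (R12).
W11 and U2 hold, so P24 follows (R8).
From P24 and U2, R7 gives V18.
V18, P24, and W11 hold, so V13 follows (R5).
R8 would need P22 (R10), but P22 is never established. Q22 would need U2 and V12 (R6), but V12 is never established.

V13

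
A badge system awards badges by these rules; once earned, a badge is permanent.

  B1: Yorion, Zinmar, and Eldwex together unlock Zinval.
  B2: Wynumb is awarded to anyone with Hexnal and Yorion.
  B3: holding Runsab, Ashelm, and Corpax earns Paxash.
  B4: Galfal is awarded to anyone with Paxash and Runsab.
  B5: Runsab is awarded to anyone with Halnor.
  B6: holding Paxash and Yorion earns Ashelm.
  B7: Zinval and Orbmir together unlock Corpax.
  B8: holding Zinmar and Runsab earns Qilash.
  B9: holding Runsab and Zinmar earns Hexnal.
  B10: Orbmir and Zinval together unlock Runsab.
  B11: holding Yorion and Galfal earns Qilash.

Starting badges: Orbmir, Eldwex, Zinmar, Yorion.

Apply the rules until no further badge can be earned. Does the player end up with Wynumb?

With Yorion, Zinmar, and Eldwex, Zinval is earned (B1).
With Orbmir and Zinval, Runsab is earned (B10).
With Runsab and Zinmar, Hexnal is earned (B9).
With Hexnal and Yorion, Wynumb is earned (B2).

Yes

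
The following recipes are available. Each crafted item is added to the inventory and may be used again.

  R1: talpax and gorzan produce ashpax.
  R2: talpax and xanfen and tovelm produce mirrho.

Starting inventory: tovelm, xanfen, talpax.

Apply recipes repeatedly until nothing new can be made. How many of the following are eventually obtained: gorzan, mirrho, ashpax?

1

talpax and xanfen and tovelm → mirrho (R2).
No rule produces gorzan, and it is not given.
mirrho: reached.
ashpax would need talpax and gorzan (R1), but gorzan is never obtained.
Reached: mirrho — 1 of the 3.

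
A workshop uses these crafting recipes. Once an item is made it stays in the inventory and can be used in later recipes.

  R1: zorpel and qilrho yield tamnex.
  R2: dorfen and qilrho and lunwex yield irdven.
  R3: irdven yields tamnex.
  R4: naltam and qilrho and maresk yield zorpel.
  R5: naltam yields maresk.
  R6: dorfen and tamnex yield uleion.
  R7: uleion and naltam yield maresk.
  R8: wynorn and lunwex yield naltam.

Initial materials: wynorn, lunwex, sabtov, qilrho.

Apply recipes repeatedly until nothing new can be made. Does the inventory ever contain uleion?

No

uleion would need dorfen and tamnex (R6), but dorfen is never obtained.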